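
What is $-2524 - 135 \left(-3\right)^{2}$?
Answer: $-3739$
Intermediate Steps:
$-2524 - 135 \left(-3\right)^{2} = -2524 - 135 \cdot 9 = -2524 - 1215 = -3739$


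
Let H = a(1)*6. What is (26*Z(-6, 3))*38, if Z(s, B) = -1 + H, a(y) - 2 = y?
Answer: 16796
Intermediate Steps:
a(y) = 2 + y
H = 18 (H = (2 + 1)*6 = 3*6 = 18)
Z(s, B) = 17 (Z(s, B) = -1 + 18 = 17)
(26*Z(-6, 3))*38 = (26*17)*38 = 442*38 = 16796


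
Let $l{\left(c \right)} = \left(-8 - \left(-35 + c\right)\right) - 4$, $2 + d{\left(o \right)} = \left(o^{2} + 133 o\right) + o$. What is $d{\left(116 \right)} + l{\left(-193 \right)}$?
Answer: $29214$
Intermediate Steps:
$d{\left(o \right)} = -2 + o^{2} + 134 o$ ($d{\left(o \right)} = -2 + \left(\left(o^{2} + 133 o\right) + o\right) = -2 + \left(o^{2} + 134 o\right) = -2 + o^{2} + 134 o$)
$l{\left(c \right)} = 23 - c$ ($l{\left(c \right)} = \left(27 - c\right) - 4 = 23 - c$)
$d{\left(116 \right)} + l{\left(-193 \right)} = \left(-2 + 116^{2} + 134 \cdot 116\right) + \left(23 - -193\right) = \left(-2 + 13456 + 15544\right) + \left(23 + 193\right) = 28998 + 216 = 29214$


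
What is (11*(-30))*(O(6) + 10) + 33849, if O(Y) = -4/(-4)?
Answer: 30219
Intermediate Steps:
O(Y) = 1 (O(Y) = -4*(-¼) = 1)
(11*(-30))*(O(6) + 10) + 33849 = (11*(-30))*(1 + 10) + 33849 = -330*11 + 33849 = -3630 + 33849 = 30219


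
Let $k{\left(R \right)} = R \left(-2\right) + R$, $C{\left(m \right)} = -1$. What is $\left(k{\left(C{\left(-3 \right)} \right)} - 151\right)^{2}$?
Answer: $22500$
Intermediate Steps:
$k{\left(R \right)} = - R$ ($k{\left(R \right)} = - 2 R + R = - R$)
$\left(k{\left(C{\left(-3 \right)} \right)} - 151\right)^{2} = \left(\left(-1\right) \left(-1\right) - 151\right)^{2} = \left(1 - 151\right)^{2} = \left(-150\right)^{2} = 22500$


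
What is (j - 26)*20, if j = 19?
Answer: -140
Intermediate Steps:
(j - 26)*20 = (19 - 26)*20 = -7*20 = -140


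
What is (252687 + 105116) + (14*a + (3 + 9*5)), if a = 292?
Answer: 361939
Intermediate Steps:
(252687 + 105116) + (14*a + (3 + 9*5)) = (252687 + 105116) + (14*292 + (3 + 9*5)) = 357803 + (4088 + (3 + 45)) = 357803 + (4088 + 48) = 357803 + 4136 = 361939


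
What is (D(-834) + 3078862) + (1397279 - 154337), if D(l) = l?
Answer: 4320970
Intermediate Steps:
(D(-834) + 3078862) + (1397279 - 154337) = (-834 + 3078862) + (1397279 - 154337) = 3078028 + 1242942 = 4320970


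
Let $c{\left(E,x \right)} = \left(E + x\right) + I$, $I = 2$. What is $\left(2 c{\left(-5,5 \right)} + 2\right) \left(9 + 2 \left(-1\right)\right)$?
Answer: $42$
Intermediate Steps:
$c{\left(E,x \right)} = 2 + E + x$ ($c{\left(E,x \right)} = \left(E + x\right) + 2 = 2 + E + x$)
$\left(2 c{\left(-5,5 \right)} + 2\right) \left(9 + 2 \left(-1\right)\right) = \left(2 \left(2 - 5 + 5\right) + 2\right) \left(9 + 2 \left(-1\right)\right) = \left(2 \cdot 2 + 2\right) \left(9 - 2\right) = \left(4 + 2\right) 7 = 6 \cdot 7 = 42$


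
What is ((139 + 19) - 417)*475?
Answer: -123025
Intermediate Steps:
((139 + 19) - 417)*475 = (158 - 417)*475 = -259*475 = -123025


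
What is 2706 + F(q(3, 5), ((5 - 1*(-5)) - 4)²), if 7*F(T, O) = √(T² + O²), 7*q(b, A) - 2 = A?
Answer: 2706 + √1297/7 ≈ 2711.1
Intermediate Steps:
q(b, A) = 2/7 + A/7
F(T, O) = √(O² + T²)/7 (F(T, O) = √(T² + O²)/7 = √(O² + T²)/7)
2706 + F(q(3, 5), ((5 - 1*(-5)) - 4)²) = 2706 + √((((5 - 1*(-5)) - 4)²)² + (2/7 + (⅐)*5)²)/7 = 2706 + √((((5 + 5) - 4)²)² + (2/7 + 5/7)²)/7 = 2706 + √(((10 - 4)²)² + 1²)/7 = 2706 + √((6²)² + 1)/7 = 2706 + √(36² + 1)/7 = 2706 + √(1296 + 1)/7 = 2706 + √1297/7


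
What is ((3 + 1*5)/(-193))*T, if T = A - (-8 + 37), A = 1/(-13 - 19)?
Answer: 929/772 ≈ 1.2034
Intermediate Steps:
A = -1/32 (A = 1/(-32) = -1/32 ≈ -0.031250)
T = -929/32 (T = -1/32 - (-8 + 37) = -1/32 - 1*29 = -1/32 - 29 = -929/32 ≈ -29.031)
((3 + 1*5)/(-193))*T = ((3 + 1*5)/(-193))*(-929/32) = ((3 + 5)*(-1/193))*(-929/32) = (8*(-1/193))*(-929/32) = -8/193*(-929/32) = 929/772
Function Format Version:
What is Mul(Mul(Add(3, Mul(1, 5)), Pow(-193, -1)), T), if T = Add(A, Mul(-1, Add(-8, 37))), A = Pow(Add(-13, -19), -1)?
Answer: Rational(929, 772) ≈ 1.2034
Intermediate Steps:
A = Rational(-1, 32) (A = Pow(-32, -1) = Rational(-1, 32) ≈ -0.031250)
T = Rational(-929, 32) (T = Add(Rational(-1, 32), Mul(-1, Add(-8, 37))) = Add(Rational(-1, 32), Mul(-1, 29)) = Add(Rational(-1, 32), -29) = Rational(-929, 32) ≈ -29.031)
Mul(Mul(Add(3, Mul(1, 5)), Pow(-193, -1)), T) = Mul(Mul(Add(3, Mul(1, 5)), Pow(-193, -1)), Rational(-929, 32)) = Mul(Mul(Add(3, 5), Rational(-1, 193)), Rational(-929, 32)) = Mul(Mul(8, Rational(-1, 193)), Rational(-929, 32)) = Mul(Rational(-8, 193), Rational(-929, 32)) = Rational(929, 772)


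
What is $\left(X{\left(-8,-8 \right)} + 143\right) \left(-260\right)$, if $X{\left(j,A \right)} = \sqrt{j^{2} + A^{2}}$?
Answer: $-37180 - 2080 \sqrt{2} \approx -40122.0$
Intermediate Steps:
$X{\left(j,A \right)} = \sqrt{A^{2} + j^{2}}$
$\left(X{\left(-8,-8 \right)} + 143\right) \left(-260\right) = \left(\sqrt{\left(-8\right)^{2} + \left(-8\right)^{2}} + 143\right) \left(-260\right) = \left(\sqrt{64 + 64} + 143\right) \left(-260\right) = \left(\sqrt{128} + 143\right) \left(-260\right) = \left(8 \sqrt{2} + 143\right) \left(-260\right) = \left(143 + 8 \sqrt{2}\right) \left(-260\right) = -37180 - 2080 \sqrt{2}$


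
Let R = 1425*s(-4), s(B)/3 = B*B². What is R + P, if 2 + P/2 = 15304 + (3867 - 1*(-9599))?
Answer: -216064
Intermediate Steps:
s(B) = 3*B³ (s(B) = 3*(B*B²) = 3*B³)
P = 57536 (P = -4 + 2*(15304 + (3867 - 1*(-9599))) = -4 + 2*(15304 + (3867 + 9599)) = -4 + 2*(15304 + 13466) = -4 + 2*28770 = -4 + 57540 = 57536)
R = -273600 (R = 1425*(3*(-4)³) = 1425*(3*(-64)) = 1425*(-192) = -273600)
R + P = -273600 + 57536 = -216064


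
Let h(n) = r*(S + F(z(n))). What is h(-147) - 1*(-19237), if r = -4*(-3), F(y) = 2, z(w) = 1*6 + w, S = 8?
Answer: 19357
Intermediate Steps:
z(w) = 6 + w
r = 12
h(n) = 120 (h(n) = 12*(8 + 2) = 12*10 = 120)
h(-147) - 1*(-19237) = 120 - 1*(-19237) = 120 + 19237 = 19357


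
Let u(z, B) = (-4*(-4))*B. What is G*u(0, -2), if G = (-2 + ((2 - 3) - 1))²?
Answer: -512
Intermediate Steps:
u(z, B) = 16*B
G = 16 (G = (-2 + (-1 - 1))² = (-2 - 2)² = (-4)² = 16)
G*u(0, -2) = 16*(16*(-2)) = 16*(-32) = -512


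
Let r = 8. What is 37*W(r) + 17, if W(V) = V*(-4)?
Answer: -1167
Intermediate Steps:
W(V) = -4*V
37*W(r) + 17 = 37*(-4*8) + 17 = 37*(-32) + 17 = -1184 + 17 = -1167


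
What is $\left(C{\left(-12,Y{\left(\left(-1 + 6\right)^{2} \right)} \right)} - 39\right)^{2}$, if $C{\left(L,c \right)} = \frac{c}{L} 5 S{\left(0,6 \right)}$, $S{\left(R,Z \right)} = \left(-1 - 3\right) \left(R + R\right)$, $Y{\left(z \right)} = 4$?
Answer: $1521$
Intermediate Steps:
$S{\left(R,Z \right)} = - 8 R$ ($S{\left(R,Z \right)} = - 4 \cdot 2 R = - 8 R$)
$C{\left(L,c \right)} = 0$ ($C{\left(L,c \right)} = \frac{c}{L} 5 \left(\left(-8\right) 0\right) = \frac{5 c}{L} 0 = 0$)
$\left(C{\left(-12,Y{\left(\left(-1 + 6\right)^{2} \right)} \right)} - 39\right)^{2} = \left(0 - 39\right)^{2} = \left(-39\right)^{2} = 1521$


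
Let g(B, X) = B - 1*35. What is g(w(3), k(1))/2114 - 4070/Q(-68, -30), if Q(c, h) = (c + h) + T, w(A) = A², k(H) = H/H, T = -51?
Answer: 4300053/157493 ≈ 27.303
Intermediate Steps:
k(H) = 1
Q(c, h) = -51 + c + h (Q(c, h) = (c + h) - 51 = -51 + c + h)
g(B, X) = -35 + B (g(B, X) = B - 35 = -35 + B)
g(w(3), k(1))/2114 - 4070/Q(-68, -30) = (-35 + 3²)/2114 - 4070/(-51 - 68 - 30) = (-35 + 9)*(1/2114) - 4070/(-149) = -26*1/2114 - 4070*(-1/149) = -13/1057 + 4070/149 = 4300053/157493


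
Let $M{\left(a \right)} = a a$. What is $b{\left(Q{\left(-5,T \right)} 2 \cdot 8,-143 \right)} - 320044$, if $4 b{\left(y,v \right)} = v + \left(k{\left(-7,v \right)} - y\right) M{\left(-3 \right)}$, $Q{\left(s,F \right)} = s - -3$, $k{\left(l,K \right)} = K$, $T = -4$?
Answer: $- \frac{640659}{2} \approx -3.2033 \cdot 10^{5}$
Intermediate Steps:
$Q{\left(s,F \right)} = 3 + s$ ($Q{\left(s,F \right)} = s + 3 = 3 + s$)
$M{\left(a \right)} = a^{2}$
$b{\left(y,v \right)} = - \frac{9 y}{4} + \frac{5 v}{2}$ ($b{\left(y,v \right)} = \frac{v + \left(v - y\right) \left(-3\right)^{2}}{4} = \frac{v + \left(v - y\right) 9}{4} = \frac{v + \left(- 9 y + 9 v\right)}{4} = \frac{- 9 y + 10 v}{4} = - \frac{9 y}{4} + \frac{5 v}{2}$)
$b{\left(Q{\left(-5,T \right)} 2 \cdot 8,-143 \right)} - 320044 = \left(- \frac{9 \left(3 - 5\right) 2 \cdot 8}{4} + \frac{5}{2} \left(-143\right)\right) - 320044 = \left(- \frac{9 \left(-2\right) 2 \cdot 8}{4} - \frac{715}{2}\right) - 320044 = \left(- \frac{9 \left(\left(-4\right) 8\right)}{4} - \frac{715}{2}\right) - 320044 = \left(\left(- \frac{9}{4}\right) \left(-32\right) - \frac{715}{2}\right) - 320044 = \left(72 - \frac{715}{2}\right) - 320044 = - \frac{571}{2} - 320044 = - \frac{640659}{2}$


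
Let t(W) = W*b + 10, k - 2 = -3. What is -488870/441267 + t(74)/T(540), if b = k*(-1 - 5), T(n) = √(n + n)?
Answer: -488870/441267 + 227*√30/90 ≈ 12.707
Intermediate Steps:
T(n) = √2*√n (T(n) = √(2*n) = √2*√n)
k = -1 (k = 2 - 3 = -1)
b = 6 (b = -(-1 - 5) = -1*(-6) = 6)
t(W) = 10 + 6*W (t(W) = W*6 + 10 = 6*W + 10 = 10 + 6*W)
-488870/441267 + t(74)/T(540) = -488870/441267 + (10 + 6*74)/((√2*√540)) = -488870*1/441267 + (10 + 444)/((√2*(6*√15))) = -488870/441267 + 454/((6*√30)) = -488870/441267 + 454*(√30/180) = -488870/441267 + 227*√30/90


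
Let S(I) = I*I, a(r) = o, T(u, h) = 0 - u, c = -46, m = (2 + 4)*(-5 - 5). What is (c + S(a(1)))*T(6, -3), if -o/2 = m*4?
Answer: -1382124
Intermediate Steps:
m = -60 (m = 6*(-10) = -60)
T(u, h) = -u
o = 480 (o = -(-120)*4 = -2*(-240) = 480)
a(r) = 480
S(I) = I²
(c + S(a(1)))*T(6, -3) = (-46 + 480²)*(-1*6) = (-46 + 230400)*(-6) = 230354*(-6) = -1382124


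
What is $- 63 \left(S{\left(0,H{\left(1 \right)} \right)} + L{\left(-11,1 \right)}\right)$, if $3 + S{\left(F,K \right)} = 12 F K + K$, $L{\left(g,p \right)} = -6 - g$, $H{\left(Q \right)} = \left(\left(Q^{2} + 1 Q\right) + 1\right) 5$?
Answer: $-1071$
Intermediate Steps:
$H{\left(Q \right)} = 5 + 5 Q + 5 Q^{2}$ ($H{\left(Q \right)} = \left(\left(Q^{2} + Q\right) + 1\right) 5 = \left(\left(Q + Q^{2}\right) + 1\right) 5 = \left(1 + Q + Q^{2}\right) 5 = 5 + 5 Q + 5 Q^{2}$)
$S{\left(F,K \right)} = -3 + K + 12 F K$ ($S{\left(F,K \right)} = -3 + \left(12 F K + K\right) = -3 + \left(K + 12 F K\right) = -3 + K + 12 F K$)
$- 63 \left(S{\left(0,H{\left(1 \right)} \right)} + L{\left(-11,1 \right)}\right) = - 63 \left(\left(-3 + \left(5 + 5 \cdot 1 + 5 \cdot 1^{2}\right) + 12 \cdot 0 \left(5 + 5 \cdot 1 + 5 \cdot 1^{2}\right)\right) - -5\right) = - 63 \left(\left(-3 + \left(5 + 5 + 5 \cdot 1\right) + 12 \cdot 0 \left(5 + 5 + 5 \cdot 1\right)\right) + \left(-6 + 11\right)\right) = - 63 \left(\left(-3 + \left(5 + 5 + 5\right) + 12 \cdot 0 \left(5 + 5 + 5\right)\right) + 5\right) = - 63 \left(\left(-3 + 15 + 12 \cdot 0 \cdot 15\right) + 5\right) = - 63 \left(\left(-3 + 15 + 0\right) + 5\right) = - 63 \left(12 + 5\right) = \left(-63\right) 17 = -1071$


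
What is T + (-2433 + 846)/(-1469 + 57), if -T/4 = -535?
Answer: 3023267/1412 ≈ 2141.1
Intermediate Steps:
T = 2140 (T = -4*(-535) = 2140)
T + (-2433 + 846)/(-1469 + 57) = 2140 + (-2433 + 846)/(-1469 + 57) = 2140 - 1587/(-1412) = 2140 - 1587*(-1/1412) = 2140 + 1587/1412 = 3023267/1412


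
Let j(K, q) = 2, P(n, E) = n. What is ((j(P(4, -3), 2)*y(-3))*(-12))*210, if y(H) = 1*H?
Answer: 15120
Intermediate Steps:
y(H) = H
((j(P(4, -3), 2)*y(-3))*(-12))*210 = ((2*(-3))*(-12))*210 = -6*(-12)*210 = 72*210 = 15120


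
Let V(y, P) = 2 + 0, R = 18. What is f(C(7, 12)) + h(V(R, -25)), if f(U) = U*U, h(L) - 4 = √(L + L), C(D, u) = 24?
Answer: 582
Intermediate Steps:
V(y, P) = 2
h(L) = 4 + √2*√L (h(L) = 4 + √(L + L) = 4 + √(2*L) = 4 + √2*√L)
f(U) = U²
f(C(7, 12)) + h(V(R, -25)) = 24² + (4 + √2*√2) = 576 + (4 + 2) = 576 + 6 = 582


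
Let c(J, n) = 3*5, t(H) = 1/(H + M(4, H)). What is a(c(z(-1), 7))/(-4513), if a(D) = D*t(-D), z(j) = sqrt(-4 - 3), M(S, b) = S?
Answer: 15/49643 ≈ 0.00030216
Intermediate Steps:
t(H) = 1/(4 + H) (t(H) = 1/(H + 4) = 1/(4 + H))
z(j) = I*sqrt(7) (z(j) = sqrt(-7) = I*sqrt(7))
c(J, n) = 15
a(D) = D/(4 - D)
a(c(z(-1), 7))/(-4513) = -1*15/(-4 + 15)/(-4513) = -1*15/11*(-1/4513) = -1*15*1/11*(-1/4513) = -15/11*(-1/4513) = 15/49643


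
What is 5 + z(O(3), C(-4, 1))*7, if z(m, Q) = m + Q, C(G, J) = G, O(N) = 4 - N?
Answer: -16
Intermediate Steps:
z(m, Q) = Q + m
5 + z(O(3), C(-4, 1))*7 = 5 + (-4 + (4 - 1*3))*7 = 5 + (-4 + (4 - 3))*7 = 5 + (-4 + 1)*7 = 5 - 3*7 = 5 - 21 = -16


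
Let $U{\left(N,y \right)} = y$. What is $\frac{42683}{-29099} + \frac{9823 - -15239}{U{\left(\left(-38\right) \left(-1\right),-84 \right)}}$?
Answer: $- \frac{17449155}{58198} \approx -299.82$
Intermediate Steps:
$\frac{42683}{-29099} + \frac{9823 - -15239}{U{\left(\left(-38\right) \left(-1\right),-84 \right)}} = \frac{42683}{-29099} + \frac{9823 - -15239}{-84} = 42683 \left(- \frac{1}{29099}\right) + \left(9823 + 15239\right) \left(- \frac{1}{84}\right) = - \frac{42683}{29099} + 25062 \left(- \frac{1}{84}\right) = - \frac{42683}{29099} - \frac{4177}{14} = - \frac{17449155}{58198}$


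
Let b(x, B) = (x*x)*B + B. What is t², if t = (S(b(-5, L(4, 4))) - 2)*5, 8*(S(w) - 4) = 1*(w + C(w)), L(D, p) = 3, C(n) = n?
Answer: 46225/4 ≈ 11556.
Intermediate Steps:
b(x, B) = B + B*x² (b(x, B) = x²*B + B = B*x² + B = B + B*x²)
S(w) = 4 + w/4 (S(w) = 4 + (1*(w + w))/8 = 4 + (1*(2*w))/8 = 4 + (2*w)/8 = 4 + w/4)
t = 215/2 (t = ((4 + (3*(1 + (-5)²))/4) - 2)*5 = ((4 + (3*(1 + 25))/4) - 2)*5 = ((4 + (3*26)/4) - 2)*5 = ((4 + (¼)*78) - 2)*5 = ((4 + 39/2) - 2)*5 = (47/2 - 2)*5 = (43/2)*5 = 215/2 ≈ 107.50)
t² = (215/2)² = 46225/4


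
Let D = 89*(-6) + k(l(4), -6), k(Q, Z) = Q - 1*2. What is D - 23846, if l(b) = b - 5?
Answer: -24383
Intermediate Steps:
l(b) = -5 + b
k(Q, Z) = -2 + Q (k(Q, Z) = Q - 2 = -2 + Q)
D = -537 (D = 89*(-6) + (-2 + (-5 + 4)) = -534 + (-2 - 1) = -534 - 3 = -537)
D - 23846 = -537 - 23846 = -24383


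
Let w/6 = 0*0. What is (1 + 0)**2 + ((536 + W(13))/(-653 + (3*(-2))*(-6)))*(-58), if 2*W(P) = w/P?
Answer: 31705/617 ≈ 51.386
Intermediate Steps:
w = 0 (w = 6*(0*0) = 6*0 = 0)
W(P) = 0 (W(P) = (0/P)/2 = (1/2)*0 = 0)
(1 + 0)**2 + ((536 + W(13))/(-653 + (3*(-2))*(-6)))*(-58) = (1 + 0)**2 + ((536 + 0)/(-653 + (3*(-2))*(-6)))*(-58) = 1**2 + (536/(-653 - 6*(-6)))*(-58) = 1 + (536/(-653 + 36))*(-58) = 1 + (536/(-617))*(-58) = 1 + (536*(-1/617))*(-58) = 1 - 536/617*(-58) = 1 + 31088/617 = 31705/617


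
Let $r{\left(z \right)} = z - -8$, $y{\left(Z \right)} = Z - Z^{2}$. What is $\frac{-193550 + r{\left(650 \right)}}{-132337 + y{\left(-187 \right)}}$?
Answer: $\frac{192892}{167493} \approx 1.1516$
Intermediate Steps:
$r{\left(z \right)} = 8 + z$ ($r{\left(z \right)} = z + 8 = 8 + z$)
$\frac{-193550 + r{\left(650 \right)}}{-132337 + y{\left(-187 \right)}} = \frac{-193550 + \left(8 + 650\right)}{-132337 - 187 \left(1 - -187\right)} = \frac{-193550 + 658}{-132337 - 187 \left(1 + 187\right)} = - \frac{192892}{-132337 - 35156} = - \frac{192892}{-167493} = \left(-192892\right) \left(- \frac{1}{167493}\right) = \frac{192892}{167493}$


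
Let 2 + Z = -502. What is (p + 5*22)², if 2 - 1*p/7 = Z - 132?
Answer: 20939776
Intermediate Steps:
Z = -504 (Z = -2 - 502 = -504)
p = 4466 (p = 14 - 7*(-504 - 132) = 14 - 7*(-636) = 14 + 4452 = 4466)
(p + 5*22)² = (4466 + 5*22)² = (4466 + 110)² = 4576² = 20939776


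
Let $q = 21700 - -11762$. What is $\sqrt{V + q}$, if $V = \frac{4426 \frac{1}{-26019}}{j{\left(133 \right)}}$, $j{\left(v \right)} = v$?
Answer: $\frac{4 \sqrt{56790774339166}}{164787} \approx 182.93$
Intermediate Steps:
$V = - \frac{4426}{3460527}$ ($V = \frac{4426 \frac{1}{-26019}}{133} = 4426 \left(- \frac{1}{26019}\right) \frac{1}{133} = \left(- \frac{4426}{26019}\right) \frac{1}{133} = - \frac{4426}{3460527} \approx -0.001279$)
$q = 33462$ ($q = 21700 + 11762 = 33462$)
$\sqrt{V + q} = \sqrt{- \frac{4426}{3460527} + 33462} = \sqrt{\frac{115796150048}{3460527}} = \frac{4 \sqrt{56790774339166}}{164787}$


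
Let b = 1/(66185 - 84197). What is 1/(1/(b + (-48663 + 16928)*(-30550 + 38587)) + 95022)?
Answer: 4594036160341/436534504027904490 ≈ 1.0524e-5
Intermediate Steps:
b = -1/18012 (b = 1/(-18012) = -1/18012 ≈ -5.5519e-5)
1/(1/(b + (-48663 + 16928)*(-30550 + 38587)) + 95022) = 1/(1/(-1/18012 + (-48663 + 16928)*(-30550 + 38587)) + 95022) = 1/(1/(-1/18012 - 31735*8037) + 95022) = 1/(1/(-1/18012 - 255054195) + 95022) = 1/(1/(-4594036160341/18012) + 95022) = 1/(-18012/4594036160341 + 95022) = 1/(436534504027904490/4594036160341) = 4594036160341/436534504027904490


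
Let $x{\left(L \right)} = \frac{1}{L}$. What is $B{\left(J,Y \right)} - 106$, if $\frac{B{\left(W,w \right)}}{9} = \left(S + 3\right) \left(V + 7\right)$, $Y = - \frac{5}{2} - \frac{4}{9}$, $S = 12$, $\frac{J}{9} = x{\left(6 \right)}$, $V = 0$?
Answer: $839$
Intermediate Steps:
$J = \frac{3}{2}$ ($J = \frac{9}{6} = 9 \cdot \frac{1}{6} = \frac{3}{2} \approx 1.5$)
$Y = - \frac{53}{18}$ ($Y = \left(-5\right) \frac{1}{2} - \frac{4}{9} = - \frac{5}{2} - \frac{4}{9} = - \frac{53}{18} \approx -2.9444$)
$B{\left(W,w \right)} = 945$ ($B{\left(W,w \right)} = 9 \left(12 + 3\right) \left(0 + 7\right) = 9 \cdot 15 \cdot 7 = 9 \cdot 105 = 945$)
$B{\left(J,Y \right)} - 106 = 945 - 106 = 839$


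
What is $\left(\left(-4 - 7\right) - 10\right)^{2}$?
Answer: $441$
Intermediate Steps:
$\left(\left(-4 - 7\right) - 10\right)^{2} = \left(-11 - 10\right)^{2} = \left(-21\right)^{2} = 441$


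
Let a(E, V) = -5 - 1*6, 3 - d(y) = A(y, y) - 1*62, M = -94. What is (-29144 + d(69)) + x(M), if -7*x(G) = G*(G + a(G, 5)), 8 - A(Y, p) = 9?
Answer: -30488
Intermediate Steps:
A(Y, p) = -1 (A(Y, p) = 8 - 1*9 = 8 - 9 = -1)
d(y) = 66 (d(y) = 3 - (-1 - 1*62) = 3 - (-1 - 62) = 3 - 1*(-63) = 3 + 63 = 66)
a(E, V) = -11 (a(E, V) = -5 - 6 = -11)
x(G) = -G*(-11 + G)/7 (x(G) = -G*(G - 11)/7 = -G*(-11 + G)/7)
(-29144 + d(69)) + x(M) = (-29144 + 66) + (1/7)*(-94)*(11 - 1*(-94)) = -29078 + (1/7)*(-94)*(11 + 94) = -29078 + (1/7)*(-94)*105 = -29078 - 1410 = -30488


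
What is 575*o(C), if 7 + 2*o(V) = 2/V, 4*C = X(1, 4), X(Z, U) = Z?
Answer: 575/2 ≈ 287.50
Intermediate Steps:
C = ¼ (C = (¼)*1 = ¼ ≈ 0.25000)
o(V) = -7/2 + 1/V (o(V) = -7/2 + (2/V)/2 = -7/2 + 1/V)
575*o(C) = 575*(-7/2 + 1/(¼)) = 575*(-7/2 + 4) = 575*(½) = 575/2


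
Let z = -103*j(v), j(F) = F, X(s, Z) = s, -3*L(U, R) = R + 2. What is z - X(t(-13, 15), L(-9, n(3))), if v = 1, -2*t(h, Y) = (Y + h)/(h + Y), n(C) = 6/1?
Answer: -205/2 ≈ -102.50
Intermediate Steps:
n(C) = 6 (n(C) = 6*1 = 6)
L(U, R) = -2/3 - R/3 (L(U, R) = -(R + 2)/3 = -(2 + R)/3 = -2/3 - R/3)
t(h, Y) = -1/2 (t(h, Y) = -(Y + h)/(2*(h + Y)) = -(Y + h)/(2*(Y + h)) = -1/2*1 = -1/2)
z = -103 (z = -103*1 = -103)
z - X(t(-13, 15), L(-9, n(3))) = -103 - 1*(-1/2) = -103 + 1/2 = -205/2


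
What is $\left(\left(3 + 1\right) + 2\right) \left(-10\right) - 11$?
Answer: $-71$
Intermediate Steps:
$\left(\left(3 + 1\right) + 2\right) \left(-10\right) - 11 = \left(4 + 2\right) \left(-10\right) - 11 = 6 \left(-10\right) - 11 = -60 - 11 = -71$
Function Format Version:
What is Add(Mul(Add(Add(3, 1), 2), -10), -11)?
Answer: -71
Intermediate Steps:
Add(Mul(Add(Add(3, 1), 2), -10), -11) = Add(Mul(Add(4, 2), -10), -11) = Add(Mul(6, -10), -11) = Add(-60, -11) = -71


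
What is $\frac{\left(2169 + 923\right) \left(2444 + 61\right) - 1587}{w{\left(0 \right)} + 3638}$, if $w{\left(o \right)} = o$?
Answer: $\frac{7743873}{3638} \approx 2128.6$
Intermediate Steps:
$\frac{\left(2169 + 923\right) \left(2444 + 61\right) - 1587}{w{\left(0 \right)} + 3638} = \frac{\left(2169 + 923\right) \left(2444 + 61\right) - 1587}{0 + 3638} = \frac{3092 \cdot 2505 - 1587}{3638} = \left(7745460 - 1587\right) \frac{1}{3638} = 7743873 \cdot \frac{1}{3638} = \frac{7743873}{3638}$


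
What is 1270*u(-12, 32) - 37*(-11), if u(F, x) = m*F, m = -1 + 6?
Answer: -75793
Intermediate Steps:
m = 5
u(F, x) = 5*F
1270*u(-12, 32) - 37*(-11) = 1270*(5*(-12)) - 37*(-11) = 1270*(-60) + 407 = -76200 + 407 = -75793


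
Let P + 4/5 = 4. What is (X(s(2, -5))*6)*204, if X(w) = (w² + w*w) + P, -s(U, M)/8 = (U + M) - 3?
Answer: 28220544/5 ≈ 5.6441e+6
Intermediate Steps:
P = 16/5 (P = -⅘ + 4 = 16/5 ≈ 3.2000)
s(U, M) = 24 - 8*M - 8*U (s(U, M) = -8*((U + M) - 3) = -8*((M + U) - 3) = -8*(-3 + M + U) = 24 - 8*M - 8*U)
X(w) = 16/5 + 2*w² (X(w) = (w² + w*w) + 16/5 = (w² + w²) + 16/5 = 2*w² + 16/5 = 16/5 + 2*w²)
(X(s(2, -5))*6)*204 = ((16/5 + 2*(24 - 8*(-5) - 8*2)²)*6)*204 = ((16/5 + 2*(24 + 40 - 16)²)*6)*204 = ((16/5 + 2*48²)*6)*204 = ((16/5 + 2*2304)*6)*204 = ((16/5 + 4608)*6)*204 = ((23056/5)*6)*204 = (138336/5)*204 = 28220544/5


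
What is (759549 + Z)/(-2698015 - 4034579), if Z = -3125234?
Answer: 2365685/6732594 ≈ 0.35138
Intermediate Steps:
(759549 + Z)/(-2698015 - 4034579) = (759549 - 3125234)/(-2698015 - 4034579) = -2365685/(-6732594) = -2365685*(-1/6732594) = 2365685/6732594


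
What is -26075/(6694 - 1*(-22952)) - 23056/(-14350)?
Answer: 154670963/212710050 ≈ 0.72714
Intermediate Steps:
-26075/(6694 - 1*(-22952)) - 23056/(-14350) = -26075/(6694 + 22952) - 23056*(-1/14350) = -26075/29646 + 11528/7175 = 154670963/212710050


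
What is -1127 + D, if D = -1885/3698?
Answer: -4169531/3698 ≈ -1127.5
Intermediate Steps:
D = -1885/3698 (D = -1885*1/3698 = -1885/3698 ≈ -0.50974)
-1127 + D = -1127 - 1885/3698 = -4169531/3698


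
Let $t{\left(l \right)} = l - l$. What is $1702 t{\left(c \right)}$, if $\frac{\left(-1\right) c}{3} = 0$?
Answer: $0$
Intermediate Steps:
$c = 0$ ($c = \left(-3\right) 0 = 0$)
$t{\left(l \right)} = 0$
$1702 t{\left(c \right)} = 1702 \cdot 0 = 0$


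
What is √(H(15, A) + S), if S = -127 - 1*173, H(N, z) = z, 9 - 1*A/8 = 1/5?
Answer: 2*I*√1435/5 ≈ 15.153*I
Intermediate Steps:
A = 352/5 (A = 72 - 8/5 = 352/5 ≈ 70.400)
S = -300 (S = -127 - 173 = -300)
√(H(15, A) + S) = √(352/5 - 300) = √(-1148/5) = 2*I*√1435/5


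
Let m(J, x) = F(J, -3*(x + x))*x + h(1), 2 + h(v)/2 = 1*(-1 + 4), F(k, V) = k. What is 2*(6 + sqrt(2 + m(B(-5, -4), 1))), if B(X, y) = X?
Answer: 12 + 2*I ≈ 12.0 + 2.0*I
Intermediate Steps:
h(v) = 2 (h(v) = -4 + 2*(1*(-1 + 4)) = -4 + 2*(1*3) = -4 + 2*3 = -4 + 6 = 2)
m(J, x) = 2 + J*x (m(J, x) = J*x + 2 = 2 + J*x)
2*(6 + sqrt(2 + m(B(-5, -4), 1))) = 2*(6 + sqrt(2 + (2 - 5*1))) = 2*(6 + sqrt(2 + (2 - 5))) = 2*(6 + sqrt(2 - 3)) = 2*(6 + sqrt(-1)) = 2*(6 + I) = 12 + 2*I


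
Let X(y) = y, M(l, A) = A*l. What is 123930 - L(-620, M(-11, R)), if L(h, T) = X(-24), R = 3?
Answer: 123954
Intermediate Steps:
L(h, T) = -24
123930 - L(-620, M(-11, R)) = 123930 - 1*(-24) = 123930 + 24 = 123954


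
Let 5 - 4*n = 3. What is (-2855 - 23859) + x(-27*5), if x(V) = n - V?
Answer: -53157/2 ≈ -26579.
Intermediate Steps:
n = ½ (n = 5/4 - ¼*3 = 5/4 - ¾ = ½ ≈ 0.50000)
x(V) = ½ - V
(-2855 - 23859) + x(-27*5) = (-2855 - 23859) + (½ - (-27)*5) = -26714 + (½ - 1*(-135)) = -26714 + (½ + 135) = -26714 + 271/2 = -53157/2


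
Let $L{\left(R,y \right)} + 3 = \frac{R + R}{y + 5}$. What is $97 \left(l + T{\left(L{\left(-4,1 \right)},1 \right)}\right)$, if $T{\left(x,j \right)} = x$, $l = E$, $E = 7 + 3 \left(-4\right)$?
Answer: $- \frac{2716}{3} \approx -905.33$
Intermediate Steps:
$L{\left(R,y \right)} = -3 + \frac{2 R}{5 + y}$ ($L{\left(R,y \right)} = -3 + \frac{R + R}{y + 5} = -3 + \frac{2 R}{5 + y}$)
$E = -5$ ($E = 7 - 12 = -5$)
$l = -5$
$97 \left(l + T{\left(L{\left(-4,1 \right)},1 \right)}\right) = 97 \left(-5 + \frac{-15 - 3 + 2 \left(-4\right)}{5 + 1}\right) = 97 \left(-5 + \frac{-15 - 3 - 8}{6}\right) = 97 \left(-5 + \frac{1}{6} \left(-26\right)\right) = 97 \left(-5 - \frac{13}{3}\right) = 97 \left(- \frac{28}{3}\right) = - \frac{2716}{3}$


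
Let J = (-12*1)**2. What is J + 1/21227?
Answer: 3056689/21227 ≈ 144.00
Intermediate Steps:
J = 144 (J = (-12)**2 = 144)
J + 1/21227 = 144 + 1/21227 = 3056689/21227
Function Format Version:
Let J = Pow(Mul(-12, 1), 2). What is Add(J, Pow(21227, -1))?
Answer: Rational(3056689, 21227) ≈ 144.00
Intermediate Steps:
J = 144 (J = Pow(-12, 2) = 144)
Add(J, Pow(21227, -1)) = Add(144, Pow(21227, -1)) = Add(144, Rational(1, 21227)) = Rational(3056689, 21227)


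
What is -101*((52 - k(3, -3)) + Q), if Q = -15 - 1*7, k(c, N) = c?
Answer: -2727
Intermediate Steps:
Q = -22 (Q = -15 - 7 = -22)
-101*((52 - k(3, -3)) + Q) = -101*((52 - 1*3) - 22) = -101*((52 - 3) - 22) = -101*(49 - 22) = -101*27 = -2727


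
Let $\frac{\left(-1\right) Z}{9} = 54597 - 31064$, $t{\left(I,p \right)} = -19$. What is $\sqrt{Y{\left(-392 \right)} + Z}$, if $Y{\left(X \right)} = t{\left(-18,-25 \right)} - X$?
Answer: $4 i \sqrt{13214} \approx 459.81 i$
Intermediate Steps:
$Y{\left(X \right)} = -19 - X$
$Z = -211797$ ($Z = - 9 \left(54597 - 31064\right) = \left(-9\right) 23533 = -211797$)
$\sqrt{Y{\left(-392 \right)} + Z} = \sqrt{\left(-19 - -392\right) - 211797} = \sqrt{\left(-19 + 392\right) - 211797} = \sqrt{373 - 211797} = \sqrt{-211424} = 4 i \sqrt{13214}$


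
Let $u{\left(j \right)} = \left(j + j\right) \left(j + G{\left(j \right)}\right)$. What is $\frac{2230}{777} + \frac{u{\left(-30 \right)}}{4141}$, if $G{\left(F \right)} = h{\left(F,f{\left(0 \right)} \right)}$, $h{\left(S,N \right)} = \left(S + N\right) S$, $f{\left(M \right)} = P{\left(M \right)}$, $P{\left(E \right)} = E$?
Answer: $- \frac{31324970}{3217557} \approx -9.7356$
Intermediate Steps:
$f{\left(M \right)} = M$
$h{\left(S,N \right)} = S \left(N + S\right)$ ($h{\left(S,N \right)} = \left(N + S\right) S = S \left(N + S\right)$)
$G{\left(F \right)} = F^{2}$ ($G{\left(F \right)} = F \left(0 + F\right) = F F = F^{2}$)
$u{\left(j \right)} = 2 j \left(j + j^{2}\right)$ ($u{\left(j \right)} = \left(j + j\right) \left(j + j^{2}\right) = 2 j \left(j + j^{2}\right)$)
$\frac{2230}{777} + \frac{u{\left(-30 \right)}}{4141} = \frac{2230}{777} + \frac{2 \left(-30\right)^{2} \left(1 - 30\right)}{4141} = 2230 \cdot \frac{1}{777} + 2 \cdot 900 \left(-29\right) \frac{1}{4141} = \frac{2230}{777} - \frac{52200}{4141} = - \frac{31324970}{3217557}$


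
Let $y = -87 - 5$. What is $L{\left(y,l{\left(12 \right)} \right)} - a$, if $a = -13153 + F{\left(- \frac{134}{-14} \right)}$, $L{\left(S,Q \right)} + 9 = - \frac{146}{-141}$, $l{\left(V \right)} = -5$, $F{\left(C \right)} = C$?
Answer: $\frac{12964703}{987} \approx 13135.0$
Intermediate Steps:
$y = -92$ ($y = -87 - 5 = -92$)
$L{\left(S,Q \right)} = - \frac{1123}{141}$ ($L{\left(S,Q \right)} = -9 - \frac{146}{-141} = -9 - - \frac{146}{141} = -9 + \frac{146}{141} = - \frac{1123}{141}$)
$a = - \frac{92004}{7}$ ($a = -13153 - \frac{134}{-14} = -13153 - - \frac{67}{7} = -13153 + \frac{67}{7} = - \frac{92004}{7} \approx -13143.0$)
$L{\left(y,l{\left(12 \right)} \right)} - a = - \frac{1123}{141} - - \frac{92004}{7} = - \frac{1123}{141} + \frac{92004}{7} = \frac{12964703}{987}$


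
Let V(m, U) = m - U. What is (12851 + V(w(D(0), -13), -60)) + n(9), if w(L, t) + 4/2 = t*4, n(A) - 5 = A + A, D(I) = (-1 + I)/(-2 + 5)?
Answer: 12880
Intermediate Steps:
D(I) = -1/3 + I/3 (D(I) = (-1 + I)/3 = (-1 + I)*(1/3) = -1/3 + I/3)
n(A) = 5 + 2*A (n(A) = 5 + (A + A) = 5 + 2*A)
w(L, t) = -2 + 4*t (w(L, t) = -2 + t*4 = -2 + 4*t)
(12851 + V(w(D(0), -13), -60)) + n(9) = (12851 + ((-2 + 4*(-13)) - 1*(-60))) + (5 + 2*9) = (12851 + ((-2 - 52) + 60)) + (5 + 18) = (12851 + (-54 + 60)) + 23 = (12851 + 6) + 23 = 12857 + 23 = 12880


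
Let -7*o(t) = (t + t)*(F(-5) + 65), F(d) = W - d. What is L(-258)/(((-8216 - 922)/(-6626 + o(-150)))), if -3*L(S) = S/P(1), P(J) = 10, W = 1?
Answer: 539263/159915 ≈ 3.3722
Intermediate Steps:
F(d) = 1 - d
L(S) = -S/30 (L(S) = -S/(3*10) = -S/30)
o(t) = -142*t/7 (o(t) = -(t + t)*((1 - 1*(-5)) + 65)/7 = -2*t*((1 + 5) + 65)/7 = -2*t*(6 + 65)/7 = -2*t*71/7 = -142*t/7)
L(-258)/(((-8216 - 922)/(-6626 + o(-150)))) = (-1/30*(-258))/(((-8216 - 922)/(-6626 - 142/7*(-150)))) = 43/(5*((-9138/(-6626 + 21300/7)))) = 43/(5*((-9138/(-25082/7)))) = 43/(5*((-9138*(-7/25082)))) = 43/(5*(31983/12541)) = (43/5)*(12541/31983) = 539263/159915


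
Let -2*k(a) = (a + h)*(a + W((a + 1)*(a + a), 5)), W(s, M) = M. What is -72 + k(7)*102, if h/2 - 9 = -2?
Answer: -12924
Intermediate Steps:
h = 14 (h = 18 + 2*(-2) = 18 - 4 = 14)
k(a) = -(5 + a)*(14 + a)/2 (k(a) = -(a + 14)*(a + 5)/2 = -(14 + a)*(5 + a)/2 = -(5 + a)*(14 + a)/2)
-72 + k(7)*102 = -72 + (-35 - 19/2*7 - ½*7²)*102 = -72 + (-35 - 133/2 - ½*49)*102 = -72 + (-35 - 133/2 - 49/2)*102 = -72 - 126*102 = -72 - 12852 = -12924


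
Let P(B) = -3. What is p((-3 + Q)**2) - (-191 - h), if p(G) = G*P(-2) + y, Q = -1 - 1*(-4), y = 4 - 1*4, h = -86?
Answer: 105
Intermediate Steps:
y = 0 (y = 4 - 4 = 0)
Q = 3 (Q = -1 + 4 = 3)
p(G) = -3*G (p(G) = G*(-3) + 0 = -3*G + 0 = -3*G)
p((-3 + Q)**2) - (-191 - h) = -3*(-3 + 3)**2 - (-191 - 1*(-86)) = -3*0**2 - (-191 + 86) = -3*0 - 1*(-105) = 0 + 105 = 105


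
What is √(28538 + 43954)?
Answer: 2*√18123 ≈ 269.24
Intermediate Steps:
√(28538 + 43954) = √72492 = 2*√18123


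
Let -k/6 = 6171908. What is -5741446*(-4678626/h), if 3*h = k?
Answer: -66490293399/30554 ≈ -2.1762e+6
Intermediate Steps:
k = -37031448 (k = -6*6171908 = -37031448)
h = -12343816 (h = (⅓)*(-37031448) = -12343816)
-5741446*(-4678626/h) = -5741446/((-12343816/(-4678626))) = -5741446/((-12343816*(-1/4678626))) = -5741446/6171908/2339313 = -5741446*2339313/6171908 = -66490293399/30554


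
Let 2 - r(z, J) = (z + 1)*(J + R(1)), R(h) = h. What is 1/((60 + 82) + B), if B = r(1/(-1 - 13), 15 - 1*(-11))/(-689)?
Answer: 9646/1370055 ≈ 0.0070406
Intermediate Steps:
r(z, J) = 2 - (1 + J)*(1 + z) (r(z, J) = 2 - (z + 1)*(J + 1) = 2 - (1 + z)*(1 + J) = 2 - (1 + J)*(1 + z))
B = 323/9646 (B = (1 - (15 - 1*(-11)) - 1/(-1 - 13) - (15 - 1*(-11))/(-1 - 13))/(-689) = (1 - (15 + 11) - 1/(-14) - 1*(15 + 11)/(-14))*(-1/689) = (1 - 1*26 - 1*(-1/14) - 1*26*(-1/14))*(-1/689) = (1 - 26 + 1/14 + 13/7)*(-1/689) = -323/14*(-1/689) = 323/9646 ≈ 0.033485)
1/((60 + 82) + B) = 1/((60 + 82) + 323/9646) = 1/(142 + 323/9646) = 1/(1370055/9646) = 9646/1370055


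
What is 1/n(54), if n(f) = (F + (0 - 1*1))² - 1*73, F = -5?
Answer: -1/37 ≈ -0.027027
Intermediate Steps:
n(f) = -37 (n(f) = (-5 + (0 - 1*1))² - 1*73 = (-5 + (0 - 1))² - 73 = (-5 - 1)² - 73 = (-6)² - 73 = 36 - 73 = -37)
1/n(54) = 1/(-37) = -1/37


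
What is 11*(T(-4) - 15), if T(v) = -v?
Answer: -121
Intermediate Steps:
11*(T(-4) - 15) = 11*(-1*(-4) - 15) = 11*(4 - 15) = 11*(-11) = -121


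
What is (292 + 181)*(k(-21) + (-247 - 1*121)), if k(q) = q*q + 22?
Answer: 44935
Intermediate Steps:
k(q) = 22 + q² (k(q) = q² + 22 = 22 + q²)
(292 + 181)*(k(-21) + (-247 - 1*121)) = (292 + 181)*((22 + (-21)²) + (-247 - 1*121)) = 473*((22 + 441) + (-247 - 121)) = 473*(463 - 368) = 473*95 = 44935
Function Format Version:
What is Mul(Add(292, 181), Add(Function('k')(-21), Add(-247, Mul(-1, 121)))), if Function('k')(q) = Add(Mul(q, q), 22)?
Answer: 44935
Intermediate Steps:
Function('k')(q) = Add(22, Pow(q, 2)) (Function('k')(q) = Add(Pow(q, 2), 22) = Add(22, Pow(q, 2)))
Mul(Add(292, 181), Add(Function('k')(-21), Add(-247, Mul(-1, 121)))) = Mul(Add(292, 181), Add(Add(22, Pow(-21, 2)), Add(-247, Mul(-1, 121)))) = Mul(473, Add(Add(22, 441), Add(-247, -121))) = Mul(473, Add(463, -368)) = Mul(473, 95) = 44935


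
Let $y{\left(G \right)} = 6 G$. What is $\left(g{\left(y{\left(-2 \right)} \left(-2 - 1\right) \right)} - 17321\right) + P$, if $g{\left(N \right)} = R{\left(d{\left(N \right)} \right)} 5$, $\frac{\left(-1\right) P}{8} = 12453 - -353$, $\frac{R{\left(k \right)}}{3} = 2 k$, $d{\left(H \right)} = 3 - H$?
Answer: $-120759$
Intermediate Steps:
$R{\left(k \right)} = 6 k$ ($R{\left(k \right)} = 3 \cdot 2 k = 6 k$)
$P = -102448$ ($P = - 8 \left(12453 - -353\right) = - 8 \left(12453 + 353\right) = \left(-8\right) 12806 = -102448$)
$g{\left(N \right)} = 90 - 30 N$ ($g{\left(N \right)} = 6 \left(3 - N\right) 5 = \left(18 - 6 N\right) 5 = 90 - 30 N$)
$\left(g{\left(y{\left(-2 \right)} \left(-2 - 1\right) \right)} - 17321\right) + P = \left(\left(90 - 30 \cdot 6 \left(-2\right) \left(-2 - 1\right)\right) - 17321\right) - 102448 = \left(\left(90 - 30 \left(\left(-12\right) \left(-3\right)\right)\right) - 17321\right) - 102448 = \left(\left(90 - 1080\right) - 17321\right) - 102448 = \left(-990 - 17321\right) - 102448 = -18311 - 102448 = -120759$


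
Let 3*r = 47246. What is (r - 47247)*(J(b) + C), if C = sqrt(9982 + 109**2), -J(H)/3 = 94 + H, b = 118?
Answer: 20032940 - 94495*sqrt(21863)/3 ≈ 1.5376e+7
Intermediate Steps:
r = 47246/3 (r = (1/3)*47246 = 47246/3 ≈ 15749.)
J(H) = -282 - 3*H (J(H) = -3*(94 + H) = -282 - 3*H)
C = sqrt(21863) (C = sqrt(9982 + 11881) = sqrt(21863) ≈ 147.86)
(r - 47247)*(J(b) + C) = (47246/3 - 47247)*((-282 - 3*118) + sqrt(21863)) = -94495*((-282 - 354) + sqrt(21863))/3 = -94495*(-636 + sqrt(21863))/3 = 20032940 - 94495*sqrt(21863)/3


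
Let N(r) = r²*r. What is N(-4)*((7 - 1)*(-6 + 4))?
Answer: 768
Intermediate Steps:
N(r) = r³
N(-4)*((7 - 1)*(-6 + 4)) = (-4)³*((7 - 1)*(-6 + 4)) = -384*(-2) = -64*(-12) = 768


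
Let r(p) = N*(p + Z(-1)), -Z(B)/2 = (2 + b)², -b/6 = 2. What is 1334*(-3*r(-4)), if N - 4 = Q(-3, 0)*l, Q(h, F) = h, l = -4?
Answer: 13062528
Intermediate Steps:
b = -12 (b = -6*2 = -12)
Z(B) = -200 (Z(B) = -2*(2 - 12)² = -2*(-10)² = -2*100 = -200)
N = 16 (N = 4 - 3*(-4) = 4 + 12 = 16)
r(p) = -3200 + 16*p (r(p) = 16*(p - 200) = 16*(-200 + p) = -3200 + 16*p)
1334*(-3*r(-4)) = 1334*(-3*(-3200 + 16*(-4))) = 1334*(-3*(-3200 - 64)) = 1334*(-3*(-3264)) = 1334*9792 = 13062528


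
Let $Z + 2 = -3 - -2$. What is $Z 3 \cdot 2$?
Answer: $-18$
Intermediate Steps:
$Z = -3$ ($Z = -2 - 1 = -3$)
$Z 3 \cdot 2 = \left(-3\right) 3 \cdot 2 = \left(-9\right) 2 = -18$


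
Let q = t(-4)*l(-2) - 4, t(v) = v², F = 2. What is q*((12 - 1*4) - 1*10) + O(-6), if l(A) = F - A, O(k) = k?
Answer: -126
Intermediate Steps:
l(A) = 2 - A
q = 60 (q = (-4)²*(2 - 1*(-2)) - 4 = 16*(2 + 2) - 4 = 16*4 - 4 = 64 - 4 = 60)
q*((12 - 1*4) - 1*10) + O(-6) = 60*((12 - 1*4) - 1*10) - 6 = 60*((12 - 4) - 10) - 6 = 60*(8 - 10) - 6 = 60*(-2) - 6 = -120 - 6 = -126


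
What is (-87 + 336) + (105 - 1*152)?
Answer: 202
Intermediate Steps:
(-87 + 336) + (105 - 1*152) = 249 + (105 - 152) = 249 - 47 = 202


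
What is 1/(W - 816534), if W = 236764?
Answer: -1/579770 ≈ -1.7248e-6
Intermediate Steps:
1/(W - 816534) = 1/(236764 - 816534) = 1/(-579770) = -1/579770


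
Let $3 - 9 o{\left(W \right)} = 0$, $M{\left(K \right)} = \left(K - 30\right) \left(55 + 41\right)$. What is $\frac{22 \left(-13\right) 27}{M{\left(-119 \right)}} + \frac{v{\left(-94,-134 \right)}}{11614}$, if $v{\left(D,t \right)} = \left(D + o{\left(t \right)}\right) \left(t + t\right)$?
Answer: $\frac{112187963}{41531664} \approx 2.7013$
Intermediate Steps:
$M{\left(K \right)} = -2880 + 96 K$ ($M{\left(K \right)} = \left(-30 + K\right) 96 = -2880 + 96 K$)
$o{\left(W \right)} = \frac{1}{3}$ ($o{\left(W \right)} = \frac{1}{3} - 0 = \frac{1}{3} + 0 = \frac{1}{3}$)
$v{\left(D,t \right)} = 2 t \left(\frac{1}{3} + D\right)$ ($v{\left(D,t \right)} = \left(D + \frac{1}{3}\right) \left(t + t\right) = \left(\frac{1}{3} + D\right) 2 t = 2 t \left(\frac{1}{3} + D\right)$)
$\frac{22 \left(-13\right) 27}{M{\left(-119 \right)}} + \frac{v{\left(-94,-134 \right)}}{11614} = \frac{22 \left(-13\right) 27}{-2880 + 96 \left(-119\right)} + \frac{\frac{2}{3} \left(-134\right) \left(1 + 3 \left(-94\right)\right)}{11614} = \frac{\left(-286\right) 27}{-2880 - 11424} + \frac{2}{3} \left(-134\right) \left(1 - 282\right) \frac{1}{11614} = - \frac{7722}{-14304} + \frac{2}{3} \left(-134\right) \left(-281\right) \frac{1}{11614} = \left(-7722\right) \left(- \frac{1}{14304}\right) + \frac{75308}{3} \cdot \frac{1}{11614} = \frac{1287}{2384} + \frac{37654}{17421} = \frac{112187963}{41531664}$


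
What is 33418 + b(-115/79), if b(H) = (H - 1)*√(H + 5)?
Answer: 33418 - 388*√5530/6241 ≈ 33413.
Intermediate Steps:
b(H) = √(5 + H)*(-1 + H) (b(H) = (-1 + H)*√(5 + H) = √(5 + H)*(-1 + H))
33418 + b(-115/79) = 33418 + √(5 - 115/79)*(-1 - 115/79) = 33418 + √(280/79)*(-194/79) = 33418 + (2*√5530/79)*(-194/79) = 33418 - 388*√5530/6241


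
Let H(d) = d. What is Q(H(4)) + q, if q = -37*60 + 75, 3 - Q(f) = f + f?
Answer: -2150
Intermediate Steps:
Q(f) = 3 - 2*f (Q(f) = 3 - (f + f) = 3 - 2*f)
q = -2145 (q = -2220 + 75 = -2145)
Q(H(4)) + q = (3 - 2*4) - 2145 = (3 - 8) - 2145 = -5 - 2145 = -2150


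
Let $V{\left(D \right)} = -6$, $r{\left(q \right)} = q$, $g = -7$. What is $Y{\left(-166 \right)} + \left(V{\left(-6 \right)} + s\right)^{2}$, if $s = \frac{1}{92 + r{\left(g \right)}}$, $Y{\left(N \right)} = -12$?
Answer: $\frac{172381}{7225} \approx 23.859$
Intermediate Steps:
$s = \frac{1}{85}$ ($s = \frac{1}{92 - 7} = \frac{1}{85} \approx 0.011765$)
$Y{\left(-166 \right)} + \left(V{\left(-6 \right)} + s\right)^{2} = -12 + \left(-6 + \frac{1}{85}\right)^{2} = -12 + \left(- \frac{509}{85}\right)^{2} = -12 + \frac{259081}{7225} = \frac{172381}{7225}$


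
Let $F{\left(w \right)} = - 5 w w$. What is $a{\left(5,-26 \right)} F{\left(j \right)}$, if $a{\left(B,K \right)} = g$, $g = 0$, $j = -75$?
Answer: $0$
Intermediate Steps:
$a{\left(B,K \right)} = 0$
$F{\left(w \right)} = - 5 w^{2}$
$a{\left(5,-26 \right)} F{\left(j \right)} = 0 \left(- 5 \left(-75\right)^{2}\right) = 0 \left(\left(-5\right) 5625\right) = 0 \left(-28125\right) = 0$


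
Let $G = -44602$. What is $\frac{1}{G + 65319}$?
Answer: $\frac{1}{20717} \approx 4.827 \cdot 10^{-5}$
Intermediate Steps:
$\frac{1}{G + 65319} = \frac{1}{-44602 + 65319} = \frac{1}{20717}$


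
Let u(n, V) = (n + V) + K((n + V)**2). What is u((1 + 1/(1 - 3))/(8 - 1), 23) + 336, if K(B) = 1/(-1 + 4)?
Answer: 15095/42 ≈ 359.40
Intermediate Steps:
K(B) = 1/3
u(n, V) = 1/3 + V + n (u(n, V) = (n + V) + 1/3 = (V + n) + 1/3 = 1/3 + V + n)
u((1 + 1/(1 - 3))/(8 - 1), 23) + 336 = (1/3 + 23 + (1 + 1/(1 - 3))/(8 - 1)) + 336 = (1/3 + 23 + (1 + 1/(-2))/7) + 336 = (1/3 + 23 + (1 - 1/2)*(1/7)) + 336 = (1/3 + 23 + (1/2)*(1/7)) + 336 = (1/3 + 23 + 1/14) + 336 = 983/42 + 336 = 15095/42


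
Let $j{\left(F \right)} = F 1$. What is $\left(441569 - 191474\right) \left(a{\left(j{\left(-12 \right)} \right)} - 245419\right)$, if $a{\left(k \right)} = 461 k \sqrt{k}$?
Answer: $-61378064805 - 2767051080 i \sqrt{3} \approx -6.1378 \cdot 10^{10} - 4.7927 \cdot 10^{9} i$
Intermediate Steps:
$j{\left(F \right)} = F$
$a{\left(k \right)} = 461 k^{\frac{3}{2}}$
$\left(441569 - 191474\right) \left(a{\left(j{\left(-12 \right)} \right)} - 245419\right) = \left(441569 - 191474\right) \left(461 \left(-12\right)^{\frac{3}{2}} - 245419\right) = 250095 \left(461 \left(- 24 i \sqrt{3}\right) - 245419\right) = 250095 \left(- 11064 i \sqrt{3} - 245419\right) = 250095 \left(-245419 - 11064 i \sqrt{3}\right) = -61378064805 - 2767051080 i \sqrt{3}$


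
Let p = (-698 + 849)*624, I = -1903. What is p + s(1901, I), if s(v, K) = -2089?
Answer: 92135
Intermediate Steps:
p = 94224 (p = 151*624 = 94224)
p + s(1901, I) = 94224 - 2089 = 92135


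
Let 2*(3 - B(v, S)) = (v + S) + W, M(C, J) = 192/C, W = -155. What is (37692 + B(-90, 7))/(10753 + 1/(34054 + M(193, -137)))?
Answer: 248536825796/70675318535 ≈ 3.5166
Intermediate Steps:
B(v, S) = 161/2 - S/2 - v/2 (B(v, S) = 3 - ((v + S) - 155)/2 = 3 - ((S + v) - 155)/2 = 3 - (-155 + S + v)/2 = 3 + (155/2 - S/2 - v/2) = 161/2 - S/2 - v/2)
(37692 + B(-90, 7))/(10753 + 1/(34054 + M(193, -137))) = (37692 + (161/2 - ½*7 - ½*(-90)))/(10753 + 1/(34054 + 192/193)) = (37692 + (161/2 - 7/2 + 45))/(10753 + 1/(34054 + 192*(1/193))) = (37692 + 122)/(10753 + 1/(34054 + 192/193)) = 37814/(10753 + 1/(6572614/193)) = 37814/(10753 + 193/6572614) = 37814/(70675318535/6572614) = 37814*(6572614/70675318535) = 248536825796/70675318535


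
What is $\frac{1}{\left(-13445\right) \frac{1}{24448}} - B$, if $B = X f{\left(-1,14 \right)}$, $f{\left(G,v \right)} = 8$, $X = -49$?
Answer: $\frac{5245992}{13445} \approx 390.18$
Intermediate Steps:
$B = -392$ ($B = \left(-49\right) 8 = -392$)
$\frac{1}{\left(-13445\right) \frac{1}{24448}} - B = \frac{1}{\left(-13445\right) \frac{1}{24448}} - -392 = \frac{1}{\left(-13445\right) \frac{1}{24448}} + 392 = \frac{1}{- \frac{13445}{24448}} + 392 = - \frac{24448}{13445} + 392 = \frac{5245992}{13445}$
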